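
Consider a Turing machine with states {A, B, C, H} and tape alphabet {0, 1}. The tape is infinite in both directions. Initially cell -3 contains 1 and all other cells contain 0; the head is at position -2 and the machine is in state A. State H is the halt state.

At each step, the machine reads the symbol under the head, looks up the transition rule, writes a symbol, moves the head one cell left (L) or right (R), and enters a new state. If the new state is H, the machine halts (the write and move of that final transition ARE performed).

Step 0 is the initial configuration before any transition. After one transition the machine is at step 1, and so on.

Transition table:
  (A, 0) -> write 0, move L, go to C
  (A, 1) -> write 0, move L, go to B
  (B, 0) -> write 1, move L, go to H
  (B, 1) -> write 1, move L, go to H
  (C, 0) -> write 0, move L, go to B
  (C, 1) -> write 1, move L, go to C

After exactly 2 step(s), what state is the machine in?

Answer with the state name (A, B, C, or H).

Step 1: in state A at pos -2, read 0 -> (A,0)->write 0,move L,goto C. Now: state=C, head=-3, tape[-4..-1]=0100 (head:  ^)
Step 2: in state C at pos -3, read 1 -> (C,1)->write 1,move L,goto C. Now: state=C, head=-4, tape[-5..-1]=00100 (head:  ^)

Answer: C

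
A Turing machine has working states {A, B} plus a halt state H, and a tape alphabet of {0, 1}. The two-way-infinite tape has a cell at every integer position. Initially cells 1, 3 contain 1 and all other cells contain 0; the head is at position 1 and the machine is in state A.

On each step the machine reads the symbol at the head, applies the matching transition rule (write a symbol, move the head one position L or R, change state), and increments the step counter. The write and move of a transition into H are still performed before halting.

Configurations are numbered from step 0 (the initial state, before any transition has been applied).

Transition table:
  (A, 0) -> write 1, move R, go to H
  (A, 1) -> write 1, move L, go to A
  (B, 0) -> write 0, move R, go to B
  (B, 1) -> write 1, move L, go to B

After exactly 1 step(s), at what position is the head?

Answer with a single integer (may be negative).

Step 1: in state A at pos 1, read 1 -> (A,1)->write 1,move L,goto A. Now: state=A, head=0, tape[-1..4]=001010 (head:  ^)

Answer: 0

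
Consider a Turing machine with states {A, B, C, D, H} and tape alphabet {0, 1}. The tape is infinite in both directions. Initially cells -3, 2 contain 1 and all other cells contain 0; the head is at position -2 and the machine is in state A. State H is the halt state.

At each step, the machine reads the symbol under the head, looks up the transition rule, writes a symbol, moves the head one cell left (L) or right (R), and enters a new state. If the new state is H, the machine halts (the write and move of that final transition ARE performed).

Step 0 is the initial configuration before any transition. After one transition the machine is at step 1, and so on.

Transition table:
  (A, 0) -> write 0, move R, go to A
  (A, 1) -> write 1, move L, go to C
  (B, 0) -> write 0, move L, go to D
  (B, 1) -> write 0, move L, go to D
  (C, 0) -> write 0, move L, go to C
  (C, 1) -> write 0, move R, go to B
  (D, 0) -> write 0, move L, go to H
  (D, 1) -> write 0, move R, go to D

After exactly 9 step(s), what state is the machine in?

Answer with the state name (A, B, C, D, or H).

Answer: C

Derivation:
Step 1: in state A at pos -2, read 0 -> (A,0)->write 0,move R,goto A. Now: state=A, head=-1, tape[-4..3]=01000010 (head:    ^)
Step 2: in state A at pos -1, read 0 -> (A,0)->write 0,move R,goto A. Now: state=A, head=0, tape[-4..3]=01000010 (head:     ^)
Step 3: in state A at pos 0, read 0 -> (A,0)->write 0,move R,goto A. Now: state=A, head=1, tape[-4..3]=01000010 (head:      ^)
Step 4: in state A at pos 1, read 0 -> (A,0)->write 0,move R,goto A. Now: state=A, head=2, tape[-4..3]=01000010 (head:       ^)
Step 5: in state A at pos 2, read 1 -> (A,1)->write 1,move L,goto C. Now: state=C, head=1, tape[-4..3]=01000010 (head:      ^)
Step 6: in state C at pos 1, read 0 -> (C,0)->write 0,move L,goto C. Now: state=C, head=0, tape[-4..3]=01000010 (head:     ^)
Step 7: in state C at pos 0, read 0 -> (C,0)->write 0,move L,goto C. Now: state=C, head=-1, tape[-4..3]=01000010 (head:    ^)
Step 8: in state C at pos -1, read 0 -> (C,0)->write 0,move L,goto C. Now: state=C, head=-2, tape[-4..3]=01000010 (head:   ^)
Step 9: in state C at pos -2, read 0 -> (C,0)->write 0,move L,goto C. Now: state=C, head=-3, tape[-4..3]=01000010 (head:  ^)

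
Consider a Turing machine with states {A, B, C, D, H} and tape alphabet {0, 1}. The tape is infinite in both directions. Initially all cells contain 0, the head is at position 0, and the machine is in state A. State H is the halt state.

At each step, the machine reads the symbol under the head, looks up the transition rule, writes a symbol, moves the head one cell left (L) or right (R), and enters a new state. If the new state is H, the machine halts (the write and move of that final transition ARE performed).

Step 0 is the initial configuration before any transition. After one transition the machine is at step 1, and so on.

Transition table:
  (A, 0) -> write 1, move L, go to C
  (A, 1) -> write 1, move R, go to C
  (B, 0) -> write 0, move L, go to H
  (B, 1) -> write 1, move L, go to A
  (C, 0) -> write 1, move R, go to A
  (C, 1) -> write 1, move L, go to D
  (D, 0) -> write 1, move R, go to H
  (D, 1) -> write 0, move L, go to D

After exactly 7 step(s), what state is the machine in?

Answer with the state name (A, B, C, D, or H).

Answer: D

Derivation:
Step 1: in state A at pos 0, read 0 -> (A,0)->write 1,move L,goto C. Now: state=C, head=-1, tape[-2..1]=0010 (head:  ^)
Step 2: in state C at pos -1, read 0 -> (C,0)->write 1,move R,goto A. Now: state=A, head=0, tape[-2..1]=0110 (head:   ^)
Step 3: in state A at pos 0, read 1 -> (A,1)->write 1,move R,goto C. Now: state=C, head=1, tape[-2..2]=01100 (head:    ^)
Step 4: in state C at pos 1, read 0 -> (C,0)->write 1,move R,goto A. Now: state=A, head=2, tape[-2..3]=011100 (head:     ^)
Step 5: in state A at pos 2, read 0 -> (A,0)->write 1,move L,goto C. Now: state=C, head=1, tape[-2..3]=011110 (head:    ^)
Step 6: in state C at pos 1, read 1 -> (C,1)->write 1,move L,goto D. Now: state=D, head=0, tape[-2..3]=011110 (head:   ^)
Step 7: in state D at pos 0, read 1 -> (D,1)->write 0,move L,goto D. Now: state=D, head=-1, tape[-2..3]=010110 (head:  ^)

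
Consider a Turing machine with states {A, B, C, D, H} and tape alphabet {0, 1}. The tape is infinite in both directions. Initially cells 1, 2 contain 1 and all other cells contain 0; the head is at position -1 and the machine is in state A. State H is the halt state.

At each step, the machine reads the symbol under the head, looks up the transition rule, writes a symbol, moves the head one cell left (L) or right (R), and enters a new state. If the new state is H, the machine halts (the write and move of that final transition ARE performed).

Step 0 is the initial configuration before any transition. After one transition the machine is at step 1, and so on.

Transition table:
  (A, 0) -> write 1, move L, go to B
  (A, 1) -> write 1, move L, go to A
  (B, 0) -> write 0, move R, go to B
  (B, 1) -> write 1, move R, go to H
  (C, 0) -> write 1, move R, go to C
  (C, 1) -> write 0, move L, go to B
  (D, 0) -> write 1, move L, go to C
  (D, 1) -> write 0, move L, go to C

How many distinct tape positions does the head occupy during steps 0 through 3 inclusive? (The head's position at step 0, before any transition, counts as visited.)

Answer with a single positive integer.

Step 1: in state A at pos -1, read 0 -> (A,0)->write 1,move L,goto B. Now: state=B, head=-2, tape[-3..3]=0010110 (head:  ^)
Step 2: in state B at pos -2, read 0 -> (B,0)->write 0,move R,goto B. Now: state=B, head=-1, tape[-3..3]=0010110 (head:   ^)
Step 3: in state B at pos -1, read 1 -> (B,1)->write 1,move R,goto H. Now: state=H, head=0, tape[-3..3]=0010110 (head:    ^)
Head positions at steps 0..3: starting at -1, distinct positions visited = {-2, -1, 0} -> 3 position(s)

Answer: 3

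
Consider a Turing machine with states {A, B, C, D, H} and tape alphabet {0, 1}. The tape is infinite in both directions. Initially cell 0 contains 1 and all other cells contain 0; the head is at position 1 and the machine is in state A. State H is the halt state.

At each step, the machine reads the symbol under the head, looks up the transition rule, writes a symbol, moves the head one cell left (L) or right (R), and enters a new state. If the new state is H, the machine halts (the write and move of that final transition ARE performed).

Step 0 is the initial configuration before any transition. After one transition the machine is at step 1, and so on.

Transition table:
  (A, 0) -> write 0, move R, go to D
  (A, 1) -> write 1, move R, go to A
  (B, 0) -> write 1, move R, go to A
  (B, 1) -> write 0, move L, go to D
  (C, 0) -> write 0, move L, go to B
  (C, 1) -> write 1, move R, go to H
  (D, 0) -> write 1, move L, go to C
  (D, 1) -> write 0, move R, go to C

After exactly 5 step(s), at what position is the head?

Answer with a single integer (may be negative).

Step 1: in state A at pos 1, read 0 -> (A,0)->write 0,move R,goto D. Now: state=D, head=2, tape[-1..3]=01000 (head:    ^)
Step 2: in state D at pos 2, read 0 -> (D,0)->write 1,move L,goto C. Now: state=C, head=1, tape[-1..3]=01010 (head:   ^)
Step 3: in state C at pos 1, read 0 -> (C,0)->write 0,move L,goto B. Now: state=B, head=0, tape[-1..3]=01010 (head:  ^)
Step 4: in state B at pos 0, read 1 -> (B,1)->write 0,move L,goto D. Now: state=D, head=-1, tape[-2..3]=000010 (head:  ^)
Step 5: in state D at pos -1, read 0 -> (D,0)->write 1,move L,goto C. Now: state=C, head=-2, tape[-3..3]=0010010 (head:  ^)

Answer: -2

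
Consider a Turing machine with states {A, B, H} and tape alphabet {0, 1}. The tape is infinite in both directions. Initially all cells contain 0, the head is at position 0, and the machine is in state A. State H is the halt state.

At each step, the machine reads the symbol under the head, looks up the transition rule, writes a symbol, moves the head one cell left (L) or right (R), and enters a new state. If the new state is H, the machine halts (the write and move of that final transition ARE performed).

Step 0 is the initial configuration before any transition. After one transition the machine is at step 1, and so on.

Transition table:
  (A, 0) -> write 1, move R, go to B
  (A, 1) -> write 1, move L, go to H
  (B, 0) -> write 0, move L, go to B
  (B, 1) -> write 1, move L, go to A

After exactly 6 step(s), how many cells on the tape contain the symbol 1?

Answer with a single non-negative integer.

Step 1: in state A at pos 0, read 0 -> (A,0)->write 1,move R,goto B. Now: state=B, head=1, tape[-1..2]=0100 (head:   ^)
Step 2: in state B at pos 1, read 0 -> (B,0)->write 0,move L,goto B. Now: state=B, head=0, tape[-1..2]=0100 (head:  ^)
Step 3: in state B at pos 0, read 1 -> (B,1)->write 1,move L,goto A. Now: state=A, head=-1, tape[-2..2]=00100 (head:  ^)
Step 4: in state A at pos -1, read 0 -> (A,0)->write 1,move R,goto B. Now: state=B, head=0, tape[-2..2]=01100 (head:   ^)
Step 5: in state B at pos 0, read 1 -> (B,1)->write 1,move L,goto A. Now: state=A, head=-1, tape[-2..2]=01100 (head:  ^)
Step 6: in state A at pos -1, read 1 -> (A,1)->write 1,move L,goto H. Now: state=H, head=-2, tape[-3..2]=001100 (head:  ^)
Cells containing 1 after step 6: {-1, 0} -> 2 cell(s)

Answer: 2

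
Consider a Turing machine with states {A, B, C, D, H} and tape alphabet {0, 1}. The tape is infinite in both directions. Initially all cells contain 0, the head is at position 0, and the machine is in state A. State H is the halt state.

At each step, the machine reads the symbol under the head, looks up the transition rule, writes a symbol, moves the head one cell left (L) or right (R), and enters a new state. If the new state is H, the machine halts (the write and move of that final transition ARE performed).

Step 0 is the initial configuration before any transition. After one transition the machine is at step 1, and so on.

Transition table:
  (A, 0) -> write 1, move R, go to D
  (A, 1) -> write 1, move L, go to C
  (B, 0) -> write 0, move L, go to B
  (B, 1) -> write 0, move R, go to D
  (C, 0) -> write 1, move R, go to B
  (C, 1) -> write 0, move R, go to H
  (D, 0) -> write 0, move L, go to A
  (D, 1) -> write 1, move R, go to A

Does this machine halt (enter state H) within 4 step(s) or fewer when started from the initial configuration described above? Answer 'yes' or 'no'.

Step 1: in state A at pos 0, read 0 -> (A,0)->write 1,move R,goto D. Now: state=D, head=1, tape[-1..2]=0100 (head:   ^)
Step 2: in state D at pos 1, read 0 -> (D,0)->write 0,move L,goto A. Now: state=A, head=0, tape[-1..2]=0100 (head:  ^)
Step 3: in state A at pos 0, read 1 -> (A,1)->write 1,move L,goto C. Now: state=C, head=-1, tape[-2..2]=00100 (head:  ^)
Step 4: in state C at pos -1, read 0 -> (C,0)->write 1,move R,goto B. Now: state=B, head=0, tape[-2..2]=01100 (head:   ^)
After 4 step(s): state = B (not H) -> not halted within 4 -> no

Answer: no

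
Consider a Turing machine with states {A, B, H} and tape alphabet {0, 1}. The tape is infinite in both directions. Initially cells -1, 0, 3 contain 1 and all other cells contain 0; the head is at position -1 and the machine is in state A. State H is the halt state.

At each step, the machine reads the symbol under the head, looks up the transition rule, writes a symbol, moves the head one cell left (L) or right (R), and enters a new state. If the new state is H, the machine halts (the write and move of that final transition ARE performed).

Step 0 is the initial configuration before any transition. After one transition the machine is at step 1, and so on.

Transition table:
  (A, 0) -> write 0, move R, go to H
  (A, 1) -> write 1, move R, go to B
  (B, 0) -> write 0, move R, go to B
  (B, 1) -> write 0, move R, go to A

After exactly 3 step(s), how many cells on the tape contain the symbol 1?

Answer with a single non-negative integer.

Answer: 2

Derivation:
Step 1: in state A at pos -1, read 1 -> (A,1)->write 1,move R,goto B. Now: state=B, head=0, tape[-2..4]=0110010 (head:   ^)
Step 2: in state B at pos 0, read 1 -> (B,1)->write 0,move R,goto A. Now: state=A, head=1, tape[-2..4]=0100010 (head:    ^)
Step 3: in state A at pos 1, read 0 -> (A,0)->write 0,move R,goto H. Now: state=H, head=2, tape[-2..4]=0100010 (head:     ^)
Cells containing 1 after step 3: {-1, 3} -> 2 cell(s)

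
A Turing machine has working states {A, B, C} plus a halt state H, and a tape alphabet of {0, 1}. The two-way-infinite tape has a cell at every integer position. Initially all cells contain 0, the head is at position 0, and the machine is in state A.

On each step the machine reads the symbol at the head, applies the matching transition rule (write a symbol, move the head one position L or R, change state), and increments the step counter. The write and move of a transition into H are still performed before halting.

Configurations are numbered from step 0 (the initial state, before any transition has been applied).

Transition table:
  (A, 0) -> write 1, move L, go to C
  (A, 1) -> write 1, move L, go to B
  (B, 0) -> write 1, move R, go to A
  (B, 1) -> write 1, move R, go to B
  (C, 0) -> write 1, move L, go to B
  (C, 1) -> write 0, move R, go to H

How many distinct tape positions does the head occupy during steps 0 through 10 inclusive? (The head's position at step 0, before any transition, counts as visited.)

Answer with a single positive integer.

Step 1: in state A at pos 0, read 0 -> (A,0)->write 1,move L,goto C. Now: state=C, head=-1, tape[-2..1]=0010 (head:  ^)
Step 2: in state C at pos -1, read 0 -> (C,0)->write 1,move L,goto B. Now: state=B, head=-2, tape[-3..1]=00110 (head:  ^)
Step 3: in state B at pos -2, read 0 -> (B,0)->write 1,move R,goto A. Now: state=A, head=-1, tape[-3..1]=01110 (head:   ^)
Step 4: in state A at pos -1, read 1 -> (A,1)->write 1,move L,goto B. Now: state=B, head=-2, tape[-3..1]=01110 (head:  ^)
Step 5: in state B at pos -2, read 1 -> (B,1)->write 1,move R,goto B. Now: state=B, head=-1, tape[-3..1]=01110 (head:   ^)
Step 6: in state B at pos -1, read 1 -> (B,1)->write 1,move R,goto B. Now: state=B, head=0, tape[-3..1]=01110 (head:    ^)
Step 7: in state B at pos 0, read 1 -> (B,1)->write 1,move R,goto B. Now: state=B, head=1, tape[-3..2]=011100 (head:     ^)
Step 8: in state B at pos 1, read 0 -> (B,0)->write 1,move R,goto A. Now: state=A, head=2, tape[-3..3]=0111100 (head:      ^)
Step 9: in state A at pos 2, read 0 -> (A,0)->write 1,move L,goto C. Now: state=C, head=1, tape[-3..3]=0111110 (head:     ^)
Step 10: in state C at pos 1, read 1 -> (C,1)->write 0,move R,goto H. Now: state=H, head=2, tape[-3..3]=0111010 (head:      ^)
Head positions at steps 0..10: starting at 0, distinct positions visited = {-2, -1, 0, 1, 2} -> 5 position(s)

Answer: 5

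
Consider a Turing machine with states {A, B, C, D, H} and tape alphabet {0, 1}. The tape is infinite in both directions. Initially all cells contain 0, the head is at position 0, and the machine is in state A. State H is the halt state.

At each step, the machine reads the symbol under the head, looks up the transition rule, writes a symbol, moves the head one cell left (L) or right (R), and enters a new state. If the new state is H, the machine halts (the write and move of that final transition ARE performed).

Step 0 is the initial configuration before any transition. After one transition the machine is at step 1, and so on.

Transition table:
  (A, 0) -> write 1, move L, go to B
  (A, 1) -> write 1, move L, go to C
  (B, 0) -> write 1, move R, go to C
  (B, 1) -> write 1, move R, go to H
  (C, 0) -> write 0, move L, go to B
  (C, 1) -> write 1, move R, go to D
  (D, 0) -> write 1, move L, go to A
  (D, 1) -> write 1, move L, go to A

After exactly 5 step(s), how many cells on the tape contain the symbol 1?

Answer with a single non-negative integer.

Step 1: in state A at pos 0, read 0 -> (A,0)->write 1,move L,goto B. Now: state=B, head=-1, tape[-2..1]=0010 (head:  ^)
Step 2: in state B at pos -1, read 0 -> (B,0)->write 1,move R,goto C. Now: state=C, head=0, tape[-2..1]=0110 (head:   ^)
Step 3: in state C at pos 0, read 1 -> (C,1)->write 1,move R,goto D. Now: state=D, head=1, tape[-2..2]=01100 (head:    ^)
Step 4: in state D at pos 1, read 0 -> (D,0)->write 1,move L,goto A. Now: state=A, head=0, tape[-2..2]=01110 (head:   ^)
Step 5: in state A at pos 0, read 1 -> (A,1)->write 1,move L,goto C. Now: state=C, head=-1, tape[-2..2]=01110 (head:  ^)
Cells containing 1 after step 5: {-1, 0, 1} -> 3 cell(s)

Answer: 3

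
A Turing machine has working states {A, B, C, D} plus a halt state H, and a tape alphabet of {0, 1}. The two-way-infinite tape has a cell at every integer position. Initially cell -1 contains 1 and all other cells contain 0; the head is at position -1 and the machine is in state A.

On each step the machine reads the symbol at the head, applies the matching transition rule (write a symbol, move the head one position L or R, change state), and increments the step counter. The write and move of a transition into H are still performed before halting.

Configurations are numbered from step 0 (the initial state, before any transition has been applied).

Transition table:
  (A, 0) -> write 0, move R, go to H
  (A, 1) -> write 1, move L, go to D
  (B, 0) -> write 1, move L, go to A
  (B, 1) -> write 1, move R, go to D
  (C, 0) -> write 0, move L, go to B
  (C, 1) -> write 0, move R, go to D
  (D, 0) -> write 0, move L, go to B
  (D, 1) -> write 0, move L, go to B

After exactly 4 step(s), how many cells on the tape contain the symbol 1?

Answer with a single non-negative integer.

Answer: 2

Derivation:
Step 1: in state A at pos -1, read 1 -> (A,1)->write 1,move L,goto D. Now: state=D, head=-2, tape[-3..0]=0010 (head:  ^)
Step 2: in state D at pos -2, read 0 -> (D,0)->write 0,move L,goto B. Now: state=B, head=-3, tape[-4..0]=00010 (head:  ^)
Step 3: in state B at pos -3, read 0 -> (B,0)->write 1,move L,goto A. Now: state=A, head=-4, tape[-5..0]=001010 (head:  ^)
Step 4: in state A at pos -4, read 0 -> (A,0)->write 0,move R,goto H. Now: state=H, head=-3, tape[-5..0]=001010 (head:   ^)
Cells containing 1 after step 4: {-3, -1} -> 2 cell(s)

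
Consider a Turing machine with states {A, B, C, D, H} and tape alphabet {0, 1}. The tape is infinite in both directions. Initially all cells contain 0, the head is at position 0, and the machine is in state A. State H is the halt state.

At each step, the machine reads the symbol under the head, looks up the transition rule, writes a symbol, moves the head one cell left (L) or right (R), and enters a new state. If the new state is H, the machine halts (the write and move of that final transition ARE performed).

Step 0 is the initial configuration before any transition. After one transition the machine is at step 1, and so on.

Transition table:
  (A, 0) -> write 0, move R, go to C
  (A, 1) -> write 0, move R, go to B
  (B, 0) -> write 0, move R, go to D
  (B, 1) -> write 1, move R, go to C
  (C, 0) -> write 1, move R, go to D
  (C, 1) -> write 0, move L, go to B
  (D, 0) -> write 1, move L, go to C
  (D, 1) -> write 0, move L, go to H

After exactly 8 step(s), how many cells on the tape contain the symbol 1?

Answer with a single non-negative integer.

Answer: 2

Derivation:
Step 1: in state A at pos 0, read 0 -> (A,0)->write 0,move R,goto C. Now: state=C, head=1, tape[-1..2]=0000 (head:   ^)
Step 2: in state C at pos 1, read 0 -> (C,0)->write 1,move R,goto D. Now: state=D, head=2, tape[-1..3]=00100 (head:    ^)
Step 3: in state D at pos 2, read 0 -> (D,0)->write 1,move L,goto C. Now: state=C, head=1, tape[-1..3]=00110 (head:   ^)
Step 4: in state C at pos 1, read 1 -> (C,1)->write 0,move L,goto B. Now: state=B, head=0, tape[-1..3]=00010 (head:  ^)
Step 5: in state B at pos 0, read 0 -> (B,0)->write 0,move R,goto D. Now: state=D, head=1, tape[-1..3]=00010 (head:   ^)
Step 6: in state D at pos 1, read 0 -> (D,0)->write 1,move L,goto C. Now: state=C, head=0, tape[-1..3]=00110 (head:  ^)
Step 7: in state C at pos 0, read 0 -> (C,0)->write 1,move R,goto D. Now: state=D, head=1, tape[-1..3]=01110 (head:   ^)
Step 8: in state D at pos 1, read 1 -> (D,1)->write 0,move L,goto H. Now: state=H, head=0, tape[-1..3]=01010 (head:  ^)
Cells containing 1 after step 8: {0, 2} -> 2 cell(s)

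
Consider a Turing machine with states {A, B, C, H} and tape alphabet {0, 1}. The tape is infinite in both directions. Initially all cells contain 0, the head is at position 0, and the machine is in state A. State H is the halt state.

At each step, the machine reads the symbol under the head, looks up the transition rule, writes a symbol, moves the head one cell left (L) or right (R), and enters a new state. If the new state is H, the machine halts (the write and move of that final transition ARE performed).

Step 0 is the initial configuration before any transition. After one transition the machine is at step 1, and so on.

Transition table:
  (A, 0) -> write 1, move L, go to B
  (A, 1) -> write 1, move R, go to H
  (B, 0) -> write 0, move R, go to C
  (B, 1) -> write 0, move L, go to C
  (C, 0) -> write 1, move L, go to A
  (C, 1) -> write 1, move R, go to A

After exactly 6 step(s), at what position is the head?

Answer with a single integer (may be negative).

Answer: -2

Derivation:
Step 1: in state A at pos 0, read 0 -> (A,0)->write 1,move L,goto B. Now: state=B, head=-1, tape[-2..1]=0010 (head:  ^)
Step 2: in state B at pos -1, read 0 -> (B,0)->write 0,move R,goto C. Now: state=C, head=0, tape[-2..1]=0010 (head:   ^)
Step 3: in state C at pos 0, read 1 -> (C,1)->write 1,move R,goto A. Now: state=A, head=1, tape[-2..2]=00100 (head:    ^)
Step 4: in state A at pos 1, read 0 -> (A,0)->write 1,move L,goto B. Now: state=B, head=0, tape[-2..2]=00110 (head:   ^)
Step 5: in state B at pos 0, read 1 -> (B,1)->write 0,move L,goto C. Now: state=C, head=-1, tape[-2..2]=00010 (head:  ^)
Step 6: in state C at pos -1, read 0 -> (C,0)->write 1,move L,goto A. Now: state=A, head=-2, tape[-3..2]=001010 (head:  ^)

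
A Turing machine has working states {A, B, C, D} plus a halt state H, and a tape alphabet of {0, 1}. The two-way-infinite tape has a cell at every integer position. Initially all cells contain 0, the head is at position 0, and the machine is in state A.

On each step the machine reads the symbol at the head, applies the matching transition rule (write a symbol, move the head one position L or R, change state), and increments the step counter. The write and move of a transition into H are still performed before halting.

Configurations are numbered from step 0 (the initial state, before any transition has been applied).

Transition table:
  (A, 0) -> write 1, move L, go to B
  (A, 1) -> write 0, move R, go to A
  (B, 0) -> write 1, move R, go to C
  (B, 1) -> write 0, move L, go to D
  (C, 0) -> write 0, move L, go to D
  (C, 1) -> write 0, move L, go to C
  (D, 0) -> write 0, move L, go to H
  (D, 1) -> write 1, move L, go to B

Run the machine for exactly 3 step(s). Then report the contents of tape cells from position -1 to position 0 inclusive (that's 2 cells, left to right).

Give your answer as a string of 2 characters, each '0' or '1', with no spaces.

Step 1: in state A at pos 0, read 0 -> (A,0)->write 1,move L,goto B. Now: state=B, head=-1, tape[-2..1]=0010 (head:  ^)
Step 2: in state B at pos -1, read 0 -> (B,0)->write 1,move R,goto C. Now: state=C, head=0, tape[-2..1]=0110 (head:   ^)
Step 3: in state C at pos 0, read 1 -> (C,1)->write 0,move L,goto C. Now: state=C, head=-1, tape[-2..1]=0100 (head:  ^)

Answer: 10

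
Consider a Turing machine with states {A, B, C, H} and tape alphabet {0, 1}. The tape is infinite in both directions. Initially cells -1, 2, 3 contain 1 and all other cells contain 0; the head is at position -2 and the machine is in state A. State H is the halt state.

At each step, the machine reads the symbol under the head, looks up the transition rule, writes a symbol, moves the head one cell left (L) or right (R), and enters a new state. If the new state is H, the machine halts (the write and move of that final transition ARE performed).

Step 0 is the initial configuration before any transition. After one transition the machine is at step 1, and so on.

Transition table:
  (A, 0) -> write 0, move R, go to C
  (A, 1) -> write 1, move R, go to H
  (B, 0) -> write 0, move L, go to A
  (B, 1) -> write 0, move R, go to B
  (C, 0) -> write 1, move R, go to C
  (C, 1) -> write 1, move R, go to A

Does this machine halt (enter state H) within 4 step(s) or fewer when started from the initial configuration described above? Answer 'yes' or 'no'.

Answer: no

Derivation:
Step 1: in state A at pos -2, read 0 -> (A,0)->write 0,move R,goto C. Now: state=C, head=-1, tape[-3..4]=00100110 (head:   ^)
Step 2: in state C at pos -1, read 1 -> (C,1)->write 1,move R,goto A. Now: state=A, head=0, tape[-3..4]=00100110 (head:    ^)
Step 3: in state A at pos 0, read 0 -> (A,0)->write 0,move R,goto C. Now: state=C, head=1, tape[-3..4]=00100110 (head:     ^)
Step 4: in state C at pos 1, read 0 -> (C,0)->write 1,move R,goto C. Now: state=C, head=2, tape[-3..4]=00101110 (head:      ^)
After 4 step(s): state = C (not H) -> not halted within 4 -> no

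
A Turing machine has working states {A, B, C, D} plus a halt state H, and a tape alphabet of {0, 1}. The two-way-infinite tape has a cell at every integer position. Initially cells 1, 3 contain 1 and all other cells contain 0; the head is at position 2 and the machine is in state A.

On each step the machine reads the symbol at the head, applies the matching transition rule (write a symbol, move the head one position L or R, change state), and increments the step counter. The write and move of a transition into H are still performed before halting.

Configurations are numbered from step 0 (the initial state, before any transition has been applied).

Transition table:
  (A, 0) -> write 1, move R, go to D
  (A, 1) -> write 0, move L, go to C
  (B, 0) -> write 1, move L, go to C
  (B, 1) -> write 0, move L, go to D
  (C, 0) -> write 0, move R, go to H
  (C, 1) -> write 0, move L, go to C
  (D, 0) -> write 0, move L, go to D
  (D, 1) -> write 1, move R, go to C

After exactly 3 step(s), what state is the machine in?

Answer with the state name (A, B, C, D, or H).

Step 1: in state A at pos 2, read 0 -> (A,0)->write 1,move R,goto D. Now: state=D, head=3, tape[0..4]=01110 (head:    ^)
Step 2: in state D at pos 3, read 1 -> (D,1)->write 1,move R,goto C. Now: state=C, head=4, tape[0..5]=011100 (head:     ^)
Step 3: in state C at pos 4, read 0 -> (C,0)->write 0,move R,goto H. Now: state=H, head=5, tape[0..6]=0111000 (head:      ^)

Answer: H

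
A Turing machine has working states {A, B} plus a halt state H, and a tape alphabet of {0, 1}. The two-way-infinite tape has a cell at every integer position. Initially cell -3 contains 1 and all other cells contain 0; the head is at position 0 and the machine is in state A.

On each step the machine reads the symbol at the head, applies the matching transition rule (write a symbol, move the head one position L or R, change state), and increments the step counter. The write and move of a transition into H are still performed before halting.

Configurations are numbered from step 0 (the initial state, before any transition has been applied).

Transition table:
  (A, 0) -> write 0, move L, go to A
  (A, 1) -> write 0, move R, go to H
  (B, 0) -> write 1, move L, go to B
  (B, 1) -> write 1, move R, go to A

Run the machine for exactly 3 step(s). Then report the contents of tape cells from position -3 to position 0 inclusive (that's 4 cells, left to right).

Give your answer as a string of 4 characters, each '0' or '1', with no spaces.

Answer: 1000

Derivation:
Step 1: in state A at pos 0, read 0 -> (A,0)->write 0,move L,goto A. Now: state=A, head=-1, tape[-4..1]=010000 (head:    ^)
Step 2: in state A at pos -1, read 0 -> (A,0)->write 0,move L,goto A. Now: state=A, head=-2, tape[-4..1]=010000 (head:   ^)
Step 3: in state A at pos -2, read 0 -> (A,0)->write 0,move L,goto A. Now: state=A, head=-3, tape[-4..1]=010000 (head:  ^)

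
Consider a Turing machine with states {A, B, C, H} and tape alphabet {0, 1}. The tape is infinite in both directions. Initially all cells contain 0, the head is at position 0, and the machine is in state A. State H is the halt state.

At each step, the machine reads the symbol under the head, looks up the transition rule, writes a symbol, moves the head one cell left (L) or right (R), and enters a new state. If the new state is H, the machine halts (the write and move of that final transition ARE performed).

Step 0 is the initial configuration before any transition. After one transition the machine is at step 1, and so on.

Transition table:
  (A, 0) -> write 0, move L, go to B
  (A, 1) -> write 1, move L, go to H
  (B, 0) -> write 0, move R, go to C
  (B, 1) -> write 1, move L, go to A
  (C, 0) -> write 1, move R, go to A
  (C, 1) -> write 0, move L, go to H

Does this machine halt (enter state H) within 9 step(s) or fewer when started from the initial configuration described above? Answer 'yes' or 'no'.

Answer: yes

Derivation:
Step 1: in state A at pos 0, read 0 -> (A,0)->write 0,move L,goto B. Now: state=B, head=-1, tape[-2..1]=0000 (head:  ^)
Step 2: in state B at pos -1, read 0 -> (B,0)->write 0,move R,goto C. Now: state=C, head=0, tape[-2..1]=0000 (head:   ^)
Step 3: in state C at pos 0, read 0 -> (C,0)->write 1,move R,goto A. Now: state=A, head=1, tape[-2..2]=00100 (head:    ^)
Step 4: in state A at pos 1, read 0 -> (A,0)->write 0,move L,goto B. Now: state=B, head=0, tape[-2..2]=00100 (head:   ^)
Step 5: in state B at pos 0, read 1 -> (B,1)->write 1,move L,goto A. Now: state=A, head=-1, tape[-2..2]=00100 (head:  ^)
Step 6: in state A at pos -1, read 0 -> (A,0)->write 0,move L,goto B. Now: state=B, head=-2, tape[-3..2]=000100 (head:  ^)
Step 7: in state B at pos -2, read 0 -> (B,0)->write 0,move R,goto C. Now: state=C, head=-1, tape[-3..2]=000100 (head:   ^)
Step 8: in state C at pos -1, read 0 -> (C,0)->write 1,move R,goto A. Now: state=A, head=0, tape[-3..2]=001100 (head:    ^)
Step 9: in state A at pos 0, read 1 -> (A,1)->write 1,move L,goto H. Now: state=H, head=-1, tape[-3..2]=001100 (head:   ^)
State H reached at step 9; 9 <= 9 -> yes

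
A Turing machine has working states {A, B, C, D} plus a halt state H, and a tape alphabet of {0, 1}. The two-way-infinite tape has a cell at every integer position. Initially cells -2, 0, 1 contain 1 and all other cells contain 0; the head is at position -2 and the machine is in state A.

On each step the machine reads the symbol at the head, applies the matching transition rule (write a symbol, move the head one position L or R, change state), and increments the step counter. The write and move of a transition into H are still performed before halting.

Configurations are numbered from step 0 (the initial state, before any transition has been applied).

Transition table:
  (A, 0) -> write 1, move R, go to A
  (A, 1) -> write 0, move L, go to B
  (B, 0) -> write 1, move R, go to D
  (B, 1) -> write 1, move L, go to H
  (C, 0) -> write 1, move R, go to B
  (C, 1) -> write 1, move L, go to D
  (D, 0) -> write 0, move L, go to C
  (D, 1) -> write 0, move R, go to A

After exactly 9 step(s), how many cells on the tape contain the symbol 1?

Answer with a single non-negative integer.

Step 1: in state A at pos -2, read 1 -> (A,1)->write 0,move L,goto B. Now: state=B, head=-3, tape[-4..2]=0000110 (head:  ^)
Step 2: in state B at pos -3, read 0 -> (B,0)->write 1,move R,goto D. Now: state=D, head=-2, tape[-4..2]=0100110 (head:   ^)
Step 3: in state D at pos -2, read 0 -> (D,0)->write 0,move L,goto C. Now: state=C, head=-3, tape[-4..2]=0100110 (head:  ^)
Step 4: in state C at pos -3, read 1 -> (C,1)->write 1,move L,goto D. Now: state=D, head=-4, tape[-5..2]=00100110 (head:  ^)
Step 5: in state D at pos -4, read 0 -> (D,0)->write 0,move L,goto C. Now: state=C, head=-5, tape[-6..2]=000100110 (head:  ^)
Step 6: in state C at pos -5, read 0 -> (C,0)->write 1,move R,goto B. Now: state=B, head=-4, tape[-6..2]=010100110 (head:   ^)
Step 7: in state B at pos -4, read 0 -> (B,0)->write 1,move R,goto D. Now: state=D, head=-3, tape[-6..2]=011100110 (head:    ^)
Step 8: in state D at pos -3, read 1 -> (D,1)->write 0,move R,goto A. Now: state=A, head=-2, tape[-6..2]=011000110 (head:     ^)
Step 9: in state A at pos -2, read 0 -> (A,0)->write 1,move R,goto A. Now: state=A, head=-1, tape[-6..2]=011010110 (head:      ^)
Cells containing 1 after step 9: {-5, -4, -2, 0, 1} -> 5 cell(s)

Answer: 5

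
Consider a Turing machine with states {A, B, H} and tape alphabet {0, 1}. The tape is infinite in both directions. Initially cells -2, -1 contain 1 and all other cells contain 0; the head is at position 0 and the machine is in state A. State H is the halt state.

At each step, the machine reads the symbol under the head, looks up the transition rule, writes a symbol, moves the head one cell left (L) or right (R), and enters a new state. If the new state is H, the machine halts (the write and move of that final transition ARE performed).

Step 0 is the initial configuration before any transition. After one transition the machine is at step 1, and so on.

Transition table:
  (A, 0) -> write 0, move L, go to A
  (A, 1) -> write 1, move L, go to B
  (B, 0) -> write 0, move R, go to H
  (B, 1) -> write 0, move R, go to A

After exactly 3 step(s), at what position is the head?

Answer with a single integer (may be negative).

Answer: -1

Derivation:
Step 1: in state A at pos 0, read 0 -> (A,0)->write 0,move L,goto A. Now: state=A, head=-1, tape[-3..1]=01100 (head:   ^)
Step 2: in state A at pos -1, read 1 -> (A,1)->write 1,move L,goto B. Now: state=B, head=-2, tape[-3..1]=01100 (head:  ^)
Step 3: in state B at pos -2, read 1 -> (B,1)->write 0,move R,goto A. Now: state=A, head=-1, tape[-3..1]=00100 (head:   ^)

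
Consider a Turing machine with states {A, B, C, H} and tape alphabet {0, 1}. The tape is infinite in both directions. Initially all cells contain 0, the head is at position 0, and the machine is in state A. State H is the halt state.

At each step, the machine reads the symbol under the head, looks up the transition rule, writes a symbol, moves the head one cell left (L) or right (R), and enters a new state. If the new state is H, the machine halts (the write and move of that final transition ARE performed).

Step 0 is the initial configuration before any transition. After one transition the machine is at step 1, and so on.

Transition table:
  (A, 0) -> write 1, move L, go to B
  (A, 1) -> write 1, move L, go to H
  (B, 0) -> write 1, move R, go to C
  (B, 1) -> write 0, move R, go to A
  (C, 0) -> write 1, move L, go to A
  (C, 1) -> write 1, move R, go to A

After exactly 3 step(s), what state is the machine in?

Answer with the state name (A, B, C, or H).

Answer: A

Derivation:
Step 1: in state A at pos 0, read 0 -> (A,0)->write 1,move L,goto B. Now: state=B, head=-1, tape[-2..1]=0010 (head:  ^)
Step 2: in state B at pos -1, read 0 -> (B,0)->write 1,move R,goto C. Now: state=C, head=0, tape[-2..1]=0110 (head:   ^)
Step 3: in state C at pos 0, read 1 -> (C,1)->write 1,move R,goto A. Now: state=A, head=1, tape[-2..2]=01100 (head:    ^)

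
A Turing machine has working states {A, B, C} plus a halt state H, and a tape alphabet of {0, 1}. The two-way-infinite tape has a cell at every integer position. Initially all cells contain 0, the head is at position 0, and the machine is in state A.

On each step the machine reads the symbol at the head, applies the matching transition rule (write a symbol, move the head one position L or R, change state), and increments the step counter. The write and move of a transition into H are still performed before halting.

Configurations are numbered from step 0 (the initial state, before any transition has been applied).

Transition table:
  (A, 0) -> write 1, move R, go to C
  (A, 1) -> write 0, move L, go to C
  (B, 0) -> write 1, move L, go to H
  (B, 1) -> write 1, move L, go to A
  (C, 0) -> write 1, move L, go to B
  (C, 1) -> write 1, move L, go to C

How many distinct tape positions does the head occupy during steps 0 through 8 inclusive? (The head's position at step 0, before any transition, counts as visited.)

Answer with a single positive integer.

Step 1: in state A at pos 0, read 0 -> (A,0)->write 1,move R,goto C. Now: state=C, head=1, tape[-1..2]=0100 (head:   ^)
Step 2: in state C at pos 1, read 0 -> (C,0)->write 1,move L,goto B. Now: state=B, head=0, tape[-1..2]=0110 (head:  ^)
Step 3: in state B at pos 0, read 1 -> (B,1)->write 1,move L,goto A. Now: state=A, head=-1, tape[-2..2]=00110 (head:  ^)
Step 4: in state A at pos -1, read 0 -> (A,0)->write 1,move R,goto C. Now: state=C, head=0, tape[-2..2]=01110 (head:   ^)
Step 5: in state C at pos 0, read 1 -> (C,1)->write 1,move L,goto C. Now: state=C, head=-1, tape[-2..2]=01110 (head:  ^)
Step 6: in state C at pos -1, read 1 -> (C,1)->write 1,move L,goto C. Now: state=C, head=-2, tape[-3..2]=001110 (head:  ^)
Step 7: in state C at pos -2, read 0 -> (C,0)->write 1,move L,goto B. Now: state=B, head=-3, tape[-4..2]=0011110 (head:  ^)
Step 8: in state B at pos -3, read 0 -> (B,0)->write 1,move L,goto H. Now: state=H, head=-4, tape[-5..2]=00111110 (head:  ^)
Head positions at steps 0..8: starting at 0, distinct positions visited = {-4, -3, -2, -1, 0, 1} -> 6 position(s)

Answer: 6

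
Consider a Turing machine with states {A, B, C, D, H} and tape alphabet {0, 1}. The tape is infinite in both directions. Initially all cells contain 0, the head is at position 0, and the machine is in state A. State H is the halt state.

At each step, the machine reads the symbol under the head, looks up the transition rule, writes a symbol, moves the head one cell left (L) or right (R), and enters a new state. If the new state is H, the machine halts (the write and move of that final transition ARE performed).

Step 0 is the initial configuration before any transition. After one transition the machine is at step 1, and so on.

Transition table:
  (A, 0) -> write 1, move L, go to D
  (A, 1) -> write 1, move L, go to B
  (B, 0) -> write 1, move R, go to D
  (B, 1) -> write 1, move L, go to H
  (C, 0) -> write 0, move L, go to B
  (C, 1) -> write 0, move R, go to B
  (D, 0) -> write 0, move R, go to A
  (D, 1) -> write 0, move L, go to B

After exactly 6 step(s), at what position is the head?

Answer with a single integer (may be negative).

Step 1: in state A at pos 0, read 0 -> (A,0)->write 1,move L,goto D. Now: state=D, head=-1, tape[-2..1]=0010 (head:  ^)
Step 2: in state D at pos -1, read 0 -> (D,0)->write 0,move R,goto A. Now: state=A, head=0, tape[-2..1]=0010 (head:   ^)
Step 3: in state A at pos 0, read 1 -> (A,1)->write 1,move L,goto B. Now: state=B, head=-1, tape[-2..1]=0010 (head:  ^)
Step 4: in state B at pos -1, read 0 -> (B,0)->write 1,move R,goto D. Now: state=D, head=0, tape[-2..1]=0110 (head:   ^)
Step 5: in state D at pos 0, read 1 -> (D,1)->write 0,move L,goto B. Now: state=B, head=-1, tape[-2..1]=0100 (head:  ^)
Step 6: in state B at pos -1, read 1 -> (B,1)->write 1,move L,goto H. Now: state=H, head=-2, tape[-3..1]=00100 (head:  ^)

Answer: -2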